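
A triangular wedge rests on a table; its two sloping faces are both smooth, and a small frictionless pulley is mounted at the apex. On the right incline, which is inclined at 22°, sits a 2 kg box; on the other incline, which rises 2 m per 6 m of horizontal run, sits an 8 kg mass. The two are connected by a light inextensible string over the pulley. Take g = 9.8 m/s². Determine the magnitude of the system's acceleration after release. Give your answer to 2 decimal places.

1.74 m/s²

Resolve each weight along its own incline: the 2 kg mass has component 2 × 9.8 × sin 22° = 7.342 N down its slope, and the 8 kg mass has 8 × 9.8 × sin 18.43° = 24.792 N down its slope.
The 8 kg side's 24.792 N exceeds the other side's 7.342 N, so that mass slides down and the 2 kg mass slides up. Taking that direction as positive, Newton's second law for the whole system gives 24.792 − 7.342 = (2 + 8) a, so a = 17.450 / 10 = 1.7450 m/s².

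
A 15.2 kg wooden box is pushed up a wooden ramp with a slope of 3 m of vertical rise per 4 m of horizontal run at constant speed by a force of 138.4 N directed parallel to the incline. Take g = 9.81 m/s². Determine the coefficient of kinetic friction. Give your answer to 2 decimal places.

0.41

At constant speed ΣF = 0 along the incline. The applied 138.4 N acts up the slope; the weight component mg sin 36.87° = 89.467 N and kinetic friction μN both act down the slope.
So 138.4 = 89.467 + μ × 119.290, giving μ = (138.4 − 89.467) / 119.290 = 0.4102.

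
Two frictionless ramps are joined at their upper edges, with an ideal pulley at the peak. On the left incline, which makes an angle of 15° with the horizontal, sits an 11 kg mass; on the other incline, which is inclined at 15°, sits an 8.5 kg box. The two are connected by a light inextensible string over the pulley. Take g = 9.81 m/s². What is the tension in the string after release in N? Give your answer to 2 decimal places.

Resolve each weight along its own incline: the 11 kg mass has component 11 × 9.81 × sin 15° = 27.929 N down its slope, and the 8.5 kg mass has 8.5 × 9.81 × sin 15° = 21.582 N down its slope.
The 11 kg side's 27.929 N exceeds the other side's 21.582 N, so that mass slides down and the 8.5 kg mass slides up. Taking that direction as positive, Newton's second law for the whole system gives 27.929 − 21.582 = (11 + 8.5) a, so a = 6.347 / 19.5 = 0.3255 m/s².
For the 8.5 kg mass (up-slope positive): T − 21.582 = 8.5 × 0.3255, so T = 24.349 N.

24.35 N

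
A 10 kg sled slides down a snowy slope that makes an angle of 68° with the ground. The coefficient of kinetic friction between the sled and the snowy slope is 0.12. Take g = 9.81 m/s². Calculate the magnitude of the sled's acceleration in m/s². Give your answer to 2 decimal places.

Resolving the weight along the incline: the component pulling the sled down the slope is mg sin 68° = 10 × 9.81 × 0.9272 = 90.958 N, and the normal force is N = mg cos 68° = 10 × 9.81 × 0.3746 = 36.748 N.
Kinetic friction acts up the slope with magnitude f = μN = 0.12 × 36.748 = 4.410 N.
Net force along the incline is 90.958 − 4.410 = 86.548 N, so a = 86.548 / 10 = 8.6548 m/s².

8.65 m/s²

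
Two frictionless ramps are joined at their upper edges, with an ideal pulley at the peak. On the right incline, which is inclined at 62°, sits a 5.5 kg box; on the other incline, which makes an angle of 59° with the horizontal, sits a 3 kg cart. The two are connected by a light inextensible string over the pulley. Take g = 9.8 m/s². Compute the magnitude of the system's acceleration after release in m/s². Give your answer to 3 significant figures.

2.63 m/s²

Resolve each weight along its own incline: the 5.5 kg mass has component 5.5 × 9.8 × sin 62° = 47.591 N down its slope, and the 3 kg mass has 3 × 9.8 × sin 59° = 25.201 N down its slope.
The 5.5 kg side's 47.591 N exceeds the other side's 25.201 N, so that mass slides down and the 3 kg mass slides up. Taking that direction as positive, Newton's second law for the whole system gives 47.591 − 25.201 = (5.5 + 3) a, so a = 22.390 / 8.5 = 2.6341 m/s².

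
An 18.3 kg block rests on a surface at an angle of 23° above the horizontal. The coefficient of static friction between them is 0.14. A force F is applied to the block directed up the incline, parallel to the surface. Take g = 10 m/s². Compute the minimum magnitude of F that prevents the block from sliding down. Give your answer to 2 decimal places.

The normal force is N = mg cos 23° = 168.452 N. With F at its minimum the block is on the verge of sliding down, so static friction is at its maximum μ_s N = 0.14 × 168.452 = 23.583 N and acts up the slope.
Equilibrium along the incline: F + μ_s N = mg sin 23°, so F = 71.504 − 23.583 = 47.921 N.

47.92 N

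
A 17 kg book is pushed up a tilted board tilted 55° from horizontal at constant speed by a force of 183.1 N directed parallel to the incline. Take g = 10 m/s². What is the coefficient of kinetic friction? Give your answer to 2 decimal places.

0.45

At constant speed ΣF = 0 along the incline. The applied 183.1 N acts up the slope; the weight component mg sin 55° = 139.256 N and kinetic friction μN both act down the slope.
So 183.1 = 139.256 + μ × 97.508, giving μ = (183.1 − 139.256) / 97.508 = 0.4496.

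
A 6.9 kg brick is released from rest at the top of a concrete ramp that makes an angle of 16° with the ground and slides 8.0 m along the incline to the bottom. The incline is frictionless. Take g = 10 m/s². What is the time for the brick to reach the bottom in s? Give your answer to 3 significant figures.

The weight component along the incline is mg sin 16° = 19.019 N and the normal force is N = mg cos 16° = 66.327 N.
With no friction, a = g sin 16° = 2.7564 m/s².
Starting from rest, L = ½at², so t = √(2L/a) = √(2 × 8.0 / 2.7564) = 2.4093 s.

2.41 s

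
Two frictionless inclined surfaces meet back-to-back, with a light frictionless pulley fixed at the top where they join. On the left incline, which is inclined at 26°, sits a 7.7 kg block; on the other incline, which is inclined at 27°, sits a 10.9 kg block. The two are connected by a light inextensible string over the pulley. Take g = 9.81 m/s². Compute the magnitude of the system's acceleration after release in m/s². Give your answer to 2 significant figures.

Resolve each weight along its own incline: the 7.7 kg mass has component 7.7 × 9.81 × sin 26° = 33.113 N down its slope, and the 10.9 kg mass has 10.9 × 9.81 × sin 27° = 48.545 N down its slope.
The 10.9 kg side's 48.545 N exceeds the other side's 33.113 N, so that mass slides down and the 7.7 kg mass slides up. Taking that direction as positive, Newton's second law for the whole system gives 48.545 − 33.113 = (7.7 + 10.9) a, so a = 15.432 / 18.6 = 0.8297 m/s².

0.83 m/s²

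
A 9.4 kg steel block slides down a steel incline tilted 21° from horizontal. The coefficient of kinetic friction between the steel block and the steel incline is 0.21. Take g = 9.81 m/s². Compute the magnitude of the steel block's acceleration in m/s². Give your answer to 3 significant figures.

1.59 m/s²

Resolving the weight along the incline: the component pulling the steel block down the slope is mg sin 21° = 9.4 × 9.81 × 0.3584 = 33.049 N, and the normal force is N = mg cos 21° = 9.4 × 9.81 × 0.9336 = 86.091 N.
Kinetic friction acts up the slope with magnitude f = μN = 0.21 × 86.091 = 18.079 N.
Net force along the incline is 33.049 − 18.079 = 14.970 N, so a = 14.970 / 9.4 = 1.5926 m/s².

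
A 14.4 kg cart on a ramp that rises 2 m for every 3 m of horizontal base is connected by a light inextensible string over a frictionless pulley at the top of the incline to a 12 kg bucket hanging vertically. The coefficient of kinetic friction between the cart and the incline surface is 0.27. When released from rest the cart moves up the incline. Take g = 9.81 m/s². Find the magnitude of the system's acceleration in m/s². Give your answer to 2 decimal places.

0.29 m/s²

For the cart on the incline: the weight component along the slope is m₁g sin 33.69° = 14.4 × 9.81 × 0.5547 = 78.359 N and the normal force is N = m₁g cos 33.69° = 117.539 N.
Kinetic friction opposes the cart's motion up the incline: f = μN = 0.27 × 117.539 = 31.736 N acting down the slope.
Newton's second law for the cart (up-slope positive): T − 78.359 − 31.736 = 14.4 a. For the hanging bucket (downward positive): 12 × 9.81 − T = 12 a.
Adding the two equations eliminates T: 7.625 = 26.4 a, so a = 0.2888 m/s².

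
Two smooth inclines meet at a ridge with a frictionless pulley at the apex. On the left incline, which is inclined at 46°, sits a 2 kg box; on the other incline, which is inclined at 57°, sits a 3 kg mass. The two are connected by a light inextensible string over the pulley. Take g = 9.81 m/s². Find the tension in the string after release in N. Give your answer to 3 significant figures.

18.3 N

Resolve each weight along its own incline: the 2 kg mass has component 2 × 9.81 × sin 46° = 14.113 N down its slope, and the 3 kg mass has 3 × 9.81 × sin 57° = 24.682 N down its slope.
The 3 kg side's 24.682 N exceeds the other side's 14.113 N, so that mass slides down and the 2 kg mass slides up. Taking that direction as positive, Newton's second law for the whole system gives 24.682 − 14.113 = (2 + 3) a, so a = 10.569 / 5 = 2.1138 m/s².
For the 2 kg mass (up-slope positive): T − 14.113 = 2 × 2.1138, so T = 18.341 N.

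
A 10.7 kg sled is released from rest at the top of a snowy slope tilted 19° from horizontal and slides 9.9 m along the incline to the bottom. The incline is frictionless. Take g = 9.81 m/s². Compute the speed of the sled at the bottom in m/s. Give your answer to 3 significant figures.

The weight component along the incline is mg sin 19° = 34.174 N and the normal force is N = mg cos 19° = 99.248 N.
With no friction, a = g sin 19° = 3.1938 m/s².
Starting from rest over a distance of 9.9 m, v² = 2aL = 2 × 3.1938 × 9.9 = 63.2372, so v = 7.9522 m/s.

7.95 m/s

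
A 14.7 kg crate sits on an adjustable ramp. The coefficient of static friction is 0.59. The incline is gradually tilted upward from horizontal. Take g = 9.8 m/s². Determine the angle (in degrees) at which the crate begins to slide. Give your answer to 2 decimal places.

At the threshold of sliding, static friction is at its maximum μ_s N and exactly balances the weight component along the incline: mg sin θ = μ_s mg cos θ.
Hence tan θ = μ_s = 0.59, so θ = arctan(0.59) = 30.5406°.

30.54°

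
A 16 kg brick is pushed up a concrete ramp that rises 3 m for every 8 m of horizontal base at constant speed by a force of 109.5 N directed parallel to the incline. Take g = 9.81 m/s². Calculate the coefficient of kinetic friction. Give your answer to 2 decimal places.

At constant speed ΣF = 0 along the incline. The applied 109.5 N acts up the slope; the weight component mg sin 20.56° = 55.112 N and kinetic friction μN both act down the slope.
So 109.5 = 55.112 + μ × 146.966, giving μ = (109.5 − 55.112) / 146.966 = 0.3701.

0.37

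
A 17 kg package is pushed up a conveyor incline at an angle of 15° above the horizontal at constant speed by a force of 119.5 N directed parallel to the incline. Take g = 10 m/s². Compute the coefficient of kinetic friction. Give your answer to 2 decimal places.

0.46

At constant speed ΣF = 0 along the incline. The applied 119.5 N acts up the slope; the weight component mg sin 15° = 43.999 N and kinetic friction μN both act down the slope.
So 119.5 = 43.999 + μ × 164.207, giving μ = (119.5 − 43.999) / 164.207 = 0.4598.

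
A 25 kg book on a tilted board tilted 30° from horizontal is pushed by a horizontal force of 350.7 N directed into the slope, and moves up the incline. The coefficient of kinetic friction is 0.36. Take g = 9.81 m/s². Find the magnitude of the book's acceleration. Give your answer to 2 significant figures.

The horizontal push has components F cos 30° = 350.7 × 0.8660 = 303.706 N up the incline and F sin 30° = 350.7 × 0.5000 = 175.350 N pressing into the surface.
The normal force is therefore N = mg cos 30° + F sin 30° = 212.386 + 175.350 = 387.736 N, and kinetic friction down the slope is μN = 0.36 × 387.736 = 139.585 N.
Along the incline: F cos 30° − mg sin 30° − μN = ma, so 303.706 − 122.625 − 139.585 = 25 a, giving a = 1.6598 m/s².

1.7 m/s²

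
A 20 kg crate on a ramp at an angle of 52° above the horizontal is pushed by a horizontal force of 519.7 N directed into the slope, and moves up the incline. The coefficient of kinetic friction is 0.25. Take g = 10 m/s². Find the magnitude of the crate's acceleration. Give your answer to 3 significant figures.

1.46 m/s²

The horizontal push has components F cos 52° = 519.7 × 0.6157 = 319.979 N up the incline and F sin 52° = 519.7 × 0.7880 = 409.524 N pressing into the surface.
The normal force is therefore N = mg cos 52° + F sin 52° = 123.140 + 409.524 = 532.664 N, and kinetic friction down the slope is μN = 0.25 × 532.664 = 133.166 N.
Along the incline: F cos 52° − mg sin 52° − μN = ma, so 319.979 − 157.600 − 133.166 = 20 a, giving a = 1.4606 m/s².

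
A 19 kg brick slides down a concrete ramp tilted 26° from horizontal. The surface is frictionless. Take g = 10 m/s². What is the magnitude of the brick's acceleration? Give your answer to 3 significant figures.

4.38 m/s²

Resolving the weight along the incline: the component pulling the brick down the slope is mg sin 26° = 19 × 10 × 0.4384 = 83.296 N, and the normal force is N = mg cos 26° = 19 × 10 × 0.8988 = 170.772 N.
With no friction the net force along the incline is 83.296 N, so a = g sin 26° = 83.296 / 19 = 4.3840 m/s².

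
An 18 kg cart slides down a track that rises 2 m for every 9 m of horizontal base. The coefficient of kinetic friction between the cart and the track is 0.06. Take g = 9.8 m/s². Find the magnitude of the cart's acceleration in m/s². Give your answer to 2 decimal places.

Resolving the weight along the incline: the component pulling the cart down the slope is mg sin 12.53° = 18 × 9.8 × 0.2169 = 38.261 N, and the normal force is N = mg cos 12.53° = 18 × 9.8 × 0.9762 = 172.202 N.
Kinetic friction acts up the slope with magnitude f = μN = 0.06 × 172.202 = 10.332 N.
Net force along the incline is 38.261 − 10.332 = 27.929 N, so a = 27.929 / 18 = 1.5516 m/s².

1.55 m/s²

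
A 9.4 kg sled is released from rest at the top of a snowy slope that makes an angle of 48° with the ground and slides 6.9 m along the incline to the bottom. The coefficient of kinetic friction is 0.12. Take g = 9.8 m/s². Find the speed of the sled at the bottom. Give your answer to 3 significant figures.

The weight component along the incline is mg sin 48° = 68.459 N and the normal force is N = mg cos 48° = 61.640 N.
Friction up the slope is f = μN = 0.12 × 61.640 = 7.397 N, so the net downslope force is 68.459 − 7.397 = 61.062 N and a = 61.062 / 9.4 = 6.4960 m/s².
Starting from rest over a distance of 6.9 m, v² = 2aL = 2 × 6.4960 × 6.9 = 89.6448, so v = 9.4681 m/s.

9.47 m/s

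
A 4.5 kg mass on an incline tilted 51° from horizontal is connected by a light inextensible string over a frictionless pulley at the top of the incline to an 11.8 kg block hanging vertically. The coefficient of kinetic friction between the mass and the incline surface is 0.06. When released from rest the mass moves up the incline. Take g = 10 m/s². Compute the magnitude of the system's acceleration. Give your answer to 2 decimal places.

4.99 m/s²

For the mass on the incline: the weight component along the slope is m₁g sin 51° = 4.5 × 10 × 0.7771 = 34.970 N and the normal force is N = m₁g cos 51° = 28.319 N.
Kinetic friction opposes the mass's motion up the incline: f = μN = 0.06 × 28.319 = 1.699 N acting down the slope.
Newton's second law for the mass (up-slope positive): T − 34.970 − 1.699 = 4.5 a. For the hanging block (downward positive): 11.8 × 10 − T = 11.8 a.
Adding the two equations eliminates T: 81.331 = 16.3 a, so a = 4.9896 m/s².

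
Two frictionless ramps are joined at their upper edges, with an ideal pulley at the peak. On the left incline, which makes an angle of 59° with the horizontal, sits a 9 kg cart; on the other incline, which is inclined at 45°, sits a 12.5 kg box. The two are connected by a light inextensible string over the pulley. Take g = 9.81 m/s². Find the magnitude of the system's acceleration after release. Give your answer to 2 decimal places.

Resolve each weight along its own incline: the 9 kg mass has component 9 × 9.81 × sin 59° = 75.679 N down its slope, and the 12.5 kg mass has 12.5 × 9.81 × sin 45° = 86.709 N down its slope.
The 12.5 kg side's 86.709 N exceeds the other side's 75.679 N, so that mass slides down and the 9 kg mass slides up. Taking that direction as positive, Newton's second law for the whole system gives 86.709 − 75.679 = (9 + 12.5) a, so a = 11.030 / 21.5 = 0.5130 m/s².

0.51 m/s²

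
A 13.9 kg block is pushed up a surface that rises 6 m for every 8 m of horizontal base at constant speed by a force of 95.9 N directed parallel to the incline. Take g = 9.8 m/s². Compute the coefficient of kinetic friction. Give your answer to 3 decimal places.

At constant speed ΣF = 0 along the incline. The applied 95.9 N acts up the slope; the weight component mg sin 36.87° = 81.732 N and kinetic friction μN both act down the slope.
So 95.9 = 81.732 + μ × 108.976, giving μ = (95.9 − 81.732) / 108.976 = 0.1300.

0.130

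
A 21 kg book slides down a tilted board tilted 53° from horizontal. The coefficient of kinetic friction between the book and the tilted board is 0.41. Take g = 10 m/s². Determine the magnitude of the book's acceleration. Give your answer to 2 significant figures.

Resolving the weight along the incline: the component pulling the book down the slope is mg sin 53° = 21 × 10 × 0.7986 = 167.706 N, and the normal force is N = mg cos 53° = 21 × 10 × 0.6018 = 126.378 N.
Kinetic friction acts up the slope with magnitude f = μN = 0.41 × 126.378 = 51.815 N.
Net force along the incline is 167.706 − 51.815 = 115.891 N, so a = 115.891 / 21 = 5.5186 m/s².

5.5 m/s²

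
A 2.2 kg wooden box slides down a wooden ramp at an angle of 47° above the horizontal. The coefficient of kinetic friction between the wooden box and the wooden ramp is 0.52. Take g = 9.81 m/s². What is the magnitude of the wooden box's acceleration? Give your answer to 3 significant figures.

3.70 m/s²

Resolving the weight along the incline: the component pulling the wooden box down the slope is mg sin 47° = 2.2 × 9.81 × 0.7314 = 15.785 N, and the normal force is N = mg cos 47° = 2.2 × 9.81 × 0.6820 = 14.719 N.
Kinetic friction acts up the slope with magnitude f = μN = 0.52 × 14.719 = 7.654 N.
Net force along the incline is 15.785 − 7.654 = 8.131 N, so a = 8.131 / 2.2 = 3.6959 m/s².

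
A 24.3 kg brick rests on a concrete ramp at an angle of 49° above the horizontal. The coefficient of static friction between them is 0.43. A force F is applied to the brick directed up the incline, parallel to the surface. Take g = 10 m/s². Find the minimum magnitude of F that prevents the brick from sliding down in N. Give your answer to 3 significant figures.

115 N

The normal force is N = mg cos 49° = 159.422 N. With F at its minimum the brick is on the verge of sliding down, so static friction is at its maximum μ_s N = 0.43 × 159.422 = 68.551 N and acts up the slope.
Equilibrium along the incline: F + μ_s N = mg sin 49°, so F = 183.394 − 68.551 = 114.843 N.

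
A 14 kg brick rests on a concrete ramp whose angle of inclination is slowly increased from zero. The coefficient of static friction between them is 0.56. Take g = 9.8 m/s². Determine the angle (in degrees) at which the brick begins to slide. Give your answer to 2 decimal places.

29.25°

At the threshold of sliding, static friction is at its maximum μ_s N and exactly balances the weight component along the incline: mg sin θ = μ_s mg cos θ.
Hence tan θ = μ_s = 0.56, so θ = arctan(0.56) = 29.2488°.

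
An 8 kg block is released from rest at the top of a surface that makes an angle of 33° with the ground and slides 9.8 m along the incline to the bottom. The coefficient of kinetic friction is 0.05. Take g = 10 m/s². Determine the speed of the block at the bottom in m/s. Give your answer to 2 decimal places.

9.93 m/s

The weight component along the incline is mg sin 33° = 43.571 N and the normal force is N = mg cos 33° = 67.094 N.
Friction up the slope is f = μN = 0.05 × 67.094 = 3.355 N, so the net downslope force is 43.571 − 3.355 = 40.216 N and a = 40.216 / 8 = 5.0270 m/s².
Starting from rest over a distance of 9.8 m, v² = 2aL = 2 × 5.0270 × 9.8 = 98.5292, so v = 9.9262 m/s.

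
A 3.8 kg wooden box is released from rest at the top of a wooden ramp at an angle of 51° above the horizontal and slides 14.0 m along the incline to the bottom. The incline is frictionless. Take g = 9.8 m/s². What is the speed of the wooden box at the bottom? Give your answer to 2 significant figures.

15 m/s

The weight component along the incline is mg sin 51° = 28.941 N and the normal force is N = mg cos 51° = 23.436 N.
With no friction, a = g sin 51° = 7.6160 m/s².
Starting from rest over a distance of 14.0 m, v² = 2aL = 2 × 7.6160 × 14.0 = 213.2480, so v = 14.6030 m/s.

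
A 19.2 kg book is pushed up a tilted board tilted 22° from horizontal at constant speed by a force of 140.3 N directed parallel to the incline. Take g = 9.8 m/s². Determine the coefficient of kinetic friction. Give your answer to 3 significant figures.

At constant speed ΣF = 0 along the incline. The applied 140.3 N acts up the slope; the weight component mg sin 22° = 70.486 N and kinetic friction μN both act down the slope.
So 140.3 = 70.486 + μ × 174.459, giving μ = (140.3 − 70.486) / 174.459 = 0.4002.

0.400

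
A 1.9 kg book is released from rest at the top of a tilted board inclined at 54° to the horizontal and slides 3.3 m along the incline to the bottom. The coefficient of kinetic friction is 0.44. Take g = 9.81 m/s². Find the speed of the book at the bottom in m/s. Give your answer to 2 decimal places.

The weight component along the incline is mg sin 54° = 15.079 N and the normal force is N = mg cos 54° = 10.956 N.
Friction up the slope is f = μN = 0.44 × 10.956 = 4.821 N, so the net downslope force is 15.079 − 4.821 = 10.258 N and a = 10.258 / 1.9 = 5.3989 m/s².
Starting from rest over a distance of 3.3 m, v² = 2aL = 2 × 5.3989 × 3.3 = 35.6327, so v = 5.9693 m/s.

5.97 m/s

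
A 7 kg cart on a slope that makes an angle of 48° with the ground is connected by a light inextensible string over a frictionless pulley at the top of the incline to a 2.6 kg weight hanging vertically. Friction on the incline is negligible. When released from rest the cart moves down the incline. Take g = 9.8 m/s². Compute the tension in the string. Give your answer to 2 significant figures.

32 N

For the cart on the incline: the weight component along the slope is m₁g sin 48° = 7 × 9.8 × 0.7431 = 50.977 N and the normal force is N = m₁g cos 48° = 45.902 N.
Newton's second law for the cart (down-slope positive): 50.977 − T = 7 a. For the hanging weight (upward positive): T − 2.6 × 9.8 = 2.6 a.
Adding the two equations eliminates T: 25.497 = 9.6 a, so a = 2.6559 m/s².
Then from the hanging weight's equation, T = 2.6 × (9.8 + 2.6559) = 32.385 N.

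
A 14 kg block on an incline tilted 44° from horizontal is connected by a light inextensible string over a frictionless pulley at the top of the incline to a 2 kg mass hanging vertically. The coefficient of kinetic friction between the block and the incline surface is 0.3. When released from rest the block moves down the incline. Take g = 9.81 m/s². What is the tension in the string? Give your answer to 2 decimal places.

25.39 N

For the block on the incline: the weight component along the slope is m₁g sin 44° = 14 × 9.81 × 0.6947 = 95.410 N and the normal force is N = m₁g cos 44° = 98.794 N.
Kinetic friction opposes the block's motion down the incline: f = μN = 0.3 × 98.794 = 29.638 N acting up the slope.
Newton's second law for the block (down-slope positive): 95.410 − 29.638 − T = 14 a. For the hanging mass (upward positive): T − 2 × 9.81 = 2 a.
Adding the two equations eliminates T: 46.152 = 16 a, so a = 2.8845 m/s².
Then from the hanging mass's equation, T = 2 × (9.81 + 2.8845) = 25.389 N.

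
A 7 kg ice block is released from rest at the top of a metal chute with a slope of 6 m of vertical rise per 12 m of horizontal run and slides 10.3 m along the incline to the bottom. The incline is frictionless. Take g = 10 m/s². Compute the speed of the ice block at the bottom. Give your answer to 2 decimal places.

9.60 m/s

The weight component along the incline is mg sin 26.57° = 31.305 N and the normal force is N = mg cos 26.57° = 62.610 N.
With no friction, a = g sin 26.57° = 4.4721 m/s².
Starting from rest over a distance of 10.3 m, v² = 2aL = 2 × 4.4721 × 10.3 = 92.1253, so v = 9.5982 m/s.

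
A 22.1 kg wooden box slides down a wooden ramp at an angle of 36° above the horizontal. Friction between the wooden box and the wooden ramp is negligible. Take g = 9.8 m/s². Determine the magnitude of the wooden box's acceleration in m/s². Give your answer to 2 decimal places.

Resolving the weight along the incline: the component pulling the wooden box down the slope is mg sin 36° = 22.1 × 9.8 × 0.5878 = 127.306 N, and the normal force is N = mg cos 36° = 22.1 × 9.8 × 0.8090 = 175.213 N.
With no friction the net force along the incline is 127.306 N, so a = g sin 36° = 127.306 / 22.1 = 5.7605 m/s².

5.76 m/s²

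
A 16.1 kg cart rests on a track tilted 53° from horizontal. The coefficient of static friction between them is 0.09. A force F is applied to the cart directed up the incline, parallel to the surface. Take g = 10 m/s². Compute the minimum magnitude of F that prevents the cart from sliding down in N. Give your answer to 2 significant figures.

The normal force is N = mg cos 53° = 96.892 N. With F at its minimum the cart is on the verge of sliding down, so static friction is at its maximum μ_s N = 0.09 × 96.892 = 8.720 N and acts up the slope.
Equilibrium along the incline: F + μ_s N = mg sin 53°, so F = 128.580 − 8.720 = 119.860 N.

120 N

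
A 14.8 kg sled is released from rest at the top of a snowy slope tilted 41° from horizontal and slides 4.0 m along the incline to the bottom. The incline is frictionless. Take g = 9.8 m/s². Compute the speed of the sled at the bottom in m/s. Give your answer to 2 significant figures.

7.2 m/s

The weight component along the incline is mg sin 41° = 95.155 N and the normal force is N = mg cos 41° = 109.463 N.
With no friction, a = g sin 41° = 6.4294 m/s².
Starting from rest over a distance of 4.0 m, v² = 2aL = 2 × 6.4294 × 4.0 = 51.4352, so v = 7.1718 m/s.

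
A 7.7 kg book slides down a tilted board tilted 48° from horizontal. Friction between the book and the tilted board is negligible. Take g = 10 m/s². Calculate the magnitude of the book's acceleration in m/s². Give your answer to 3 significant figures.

Resolving the weight along the incline: the component pulling the book down the slope is mg sin 48° = 7.7 × 10 × 0.7431 = 57.219 N, and the normal force is N = mg cos 48° = 7.7 × 10 × 0.6691 = 51.521 N.
With no friction the net force along the incline is 57.219 N, so a = g sin 48° = 57.219 / 7.7 = 7.4310 m/s².

7.43 m/s²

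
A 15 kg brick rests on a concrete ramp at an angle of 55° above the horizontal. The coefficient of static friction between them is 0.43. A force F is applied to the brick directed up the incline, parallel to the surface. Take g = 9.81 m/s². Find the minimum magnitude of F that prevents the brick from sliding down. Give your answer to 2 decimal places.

84.25 N

The normal force is N = mg cos 55° = 84.402 N. With F at its minimum the brick is on the verge of sliding down, so static friction is at its maximum μ_s N = 0.43 × 84.402 = 36.293 N and acts up the slope.
Equilibrium along the incline: F + μ_s N = mg sin 55°, so F = 120.538 − 36.293 = 84.245 N.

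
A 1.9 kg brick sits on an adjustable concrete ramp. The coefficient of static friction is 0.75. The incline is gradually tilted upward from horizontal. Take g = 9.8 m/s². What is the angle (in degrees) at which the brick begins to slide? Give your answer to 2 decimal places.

36.87°

At the threshold of sliding, static friction is at its maximum μ_s N and exactly balances the weight component along the incline: mg sin θ = μ_s mg cos θ.
Hence tan θ = μ_s = 0.75, so θ = arctan(0.75) = 36.8699°.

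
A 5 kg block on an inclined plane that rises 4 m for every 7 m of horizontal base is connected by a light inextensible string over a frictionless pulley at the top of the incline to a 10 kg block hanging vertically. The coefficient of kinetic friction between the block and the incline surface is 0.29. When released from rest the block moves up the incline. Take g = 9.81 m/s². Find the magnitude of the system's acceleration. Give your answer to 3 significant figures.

4.09 m/s²

For the block on the incline: the weight component along the slope is m₁g sin 29.74° = 5 × 9.81 × 0.4961 = 24.334 N and the normal force is N = m₁g cos 29.74° = 42.587 N.
Kinetic friction opposes the block's motion up the incline: f = μN = 0.29 × 42.587 = 12.350 N acting down the slope.
Newton's second law for the block (up-slope positive): T − 24.334 − 12.350 = 5 a. For the hanging block (downward positive): 10 × 9.81 − T = 10 a.
Adding the two equations eliminates T: 61.416 = 15 a, so a = 4.0944 m/s².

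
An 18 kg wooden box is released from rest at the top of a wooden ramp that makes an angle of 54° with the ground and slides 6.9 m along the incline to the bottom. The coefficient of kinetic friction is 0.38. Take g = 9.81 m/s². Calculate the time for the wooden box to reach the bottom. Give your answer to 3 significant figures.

The weight component along the incline is mg sin 54° = 142.856 N and the normal force is N = mg cos 54° = 103.791 N.
Friction up the slope is f = μN = 0.38 × 103.791 = 39.441 N, so the net downslope force is 142.856 − 39.441 = 103.415 N and a = 103.415 / 18 = 5.7453 m/s².
Starting from rest, L = ½at², so t = √(2L/a) = √(2 × 6.9 / 5.7453) = 1.5498 s.

1.55 s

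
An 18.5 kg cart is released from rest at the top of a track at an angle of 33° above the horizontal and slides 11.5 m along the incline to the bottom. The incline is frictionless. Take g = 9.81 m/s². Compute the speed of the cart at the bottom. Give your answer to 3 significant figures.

The weight component along the incline is mg sin 33° = 98.844 N and the normal force is N = mg cos 33° = 152.206 N.
With no friction, a = g sin 33° = 5.3429 m/s².
Starting from rest over a distance of 11.5 m, v² = 2aL = 2 × 5.3429 × 11.5 = 122.8867, so v = 11.0854 m/s.

11.1 m/s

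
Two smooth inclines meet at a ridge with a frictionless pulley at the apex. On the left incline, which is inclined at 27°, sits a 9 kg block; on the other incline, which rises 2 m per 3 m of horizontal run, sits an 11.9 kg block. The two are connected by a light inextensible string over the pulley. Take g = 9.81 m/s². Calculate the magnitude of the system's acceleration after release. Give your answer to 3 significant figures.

Resolve each weight along its own incline: the 9 kg mass has component 9 × 9.81 × sin 27° = 40.083 N down its slope, and the 11.9 kg mass has 11.9 × 9.81 × sin 33.69° = 64.755 N down its slope.
The 11.9 kg side's 64.755 N exceeds the other side's 40.083 N, so that mass slides down and the 9 kg mass slides up. Taking that direction as positive, Newton's second law for the whole system gives 64.755 − 40.083 = (9 + 11.9) a, so a = 24.672 / 20.9 = 1.1805 m/s².

1.18 m/s²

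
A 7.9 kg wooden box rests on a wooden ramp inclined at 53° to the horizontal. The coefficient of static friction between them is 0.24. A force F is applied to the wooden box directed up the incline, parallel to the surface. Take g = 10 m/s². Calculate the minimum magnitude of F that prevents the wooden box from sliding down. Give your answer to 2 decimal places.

51.68 N

The normal force is N = mg cos 53° = 47.543 N. With F at its minimum the wooden box is on the verge of sliding down, so static friction is at its maximum μ_s N = 0.24 × 47.543 = 11.410 N and acts up the slope.
Equilibrium along the incline: F + μ_s N = mg sin 53°, so F = 63.092 − 11.410 = 51.682 N.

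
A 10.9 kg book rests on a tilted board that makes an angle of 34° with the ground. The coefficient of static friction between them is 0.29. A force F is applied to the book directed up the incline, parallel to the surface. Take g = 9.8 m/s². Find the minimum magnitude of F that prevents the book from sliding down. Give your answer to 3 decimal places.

34.051 N

The normal force is N = mg cos 34° = 88.558 N. With F at its minimum the book is on the verge of sliding down, so static friction is at its maximum μ_s N = 0.29 × 88.558 = 25.682 N and acts up the slope.
Equilibrium along the incline: F + μ_s N = mg sin 34°, so F = 59.733 − 25.682 = 34.051 N.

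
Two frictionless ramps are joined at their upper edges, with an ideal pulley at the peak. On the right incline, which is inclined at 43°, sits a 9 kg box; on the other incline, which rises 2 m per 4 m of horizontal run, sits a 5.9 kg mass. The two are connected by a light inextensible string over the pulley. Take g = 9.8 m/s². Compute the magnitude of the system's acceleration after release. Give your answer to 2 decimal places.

2.30 m/s²

Resolve each weight along its own incline: the 9 kg mass has component 9 × 9.8 × sin 43° = 60.152 N down its slope, and the 5.9 kg mass has 5.9 × 9.8 × sin 26.57° = 25.858 N down its slope.
The 9 kg side's 60.152 N exceeds the other side's 25.858 N, so that mass slides down and the 5.9 kg mass slides up. Taking that direction as positive, Newton's second law for the whole system gives 60.152 − 25.858 = (9 + 5.9) a, so a = 34.294 / 14.9 = 2.3016 m/s².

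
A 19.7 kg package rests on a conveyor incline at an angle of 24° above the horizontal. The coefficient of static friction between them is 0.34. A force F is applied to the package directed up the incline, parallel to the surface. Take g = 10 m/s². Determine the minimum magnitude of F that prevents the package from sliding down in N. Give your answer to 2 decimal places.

18.94 N

The normal force is N = mg cos 24° = 179.968 N. With F at its minimum the package is on the verge of sliding down, so static friction is at its maximum μ_s N = 0.34 × 179.968 = 61.189 N and acts up the slope.
Equilibrium along the incline: F + μ_s N = mg sin 24°, so F = 80.127 − 61.189 = 18.938 N.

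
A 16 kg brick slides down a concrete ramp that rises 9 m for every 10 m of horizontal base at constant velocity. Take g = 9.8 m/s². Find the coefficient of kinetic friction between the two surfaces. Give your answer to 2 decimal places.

At constant velocity the net force along the incline is zero: mg sin 41.99° = μ mg cos 41.99°.
So μ = tan 41.99° = 0.6690 / 0.7433 = 0.9000.

0.90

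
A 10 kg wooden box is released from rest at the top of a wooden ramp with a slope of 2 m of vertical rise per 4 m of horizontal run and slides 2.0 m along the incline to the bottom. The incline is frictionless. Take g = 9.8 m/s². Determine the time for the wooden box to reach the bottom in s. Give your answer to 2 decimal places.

The weight component along the incline is mg sin 26.57° = 43.827 N and the normal force is N = mg cos 26.57° = 87.654 N.
With no friction, a = g sin 26.57° = 4.3827 m/s².
Starting from rest, L = ½at², so t = √(2L/a) = √(2 × 2.0 / 4.3827) = 0.9553 s.

0.96 s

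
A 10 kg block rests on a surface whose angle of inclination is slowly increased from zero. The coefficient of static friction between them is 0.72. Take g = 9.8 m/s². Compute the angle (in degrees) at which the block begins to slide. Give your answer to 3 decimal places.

35.754°

At the threshold of sliding, static friction is at its maximum μ_s N and exactly balances the weight component along the incline: mg sin θ = μ_s mg cos θ.
Hence tan θ = μ_s = 0.72, so θ = arctan(0.72) = 35.7539°.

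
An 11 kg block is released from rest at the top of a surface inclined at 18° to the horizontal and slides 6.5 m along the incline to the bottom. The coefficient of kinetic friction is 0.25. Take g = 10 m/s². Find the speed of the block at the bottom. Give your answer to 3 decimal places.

3.043 m/s

The weight component along the incline is mg sin 18° = 33.992 N and the normal force is N = mg cos 18° = 104.616 N.
Friction up the slope is f = μN = 0.25 × 104.616 = 26.154 N, so the net downslope force is 33.992 − 26.154 = 7.838 N and a = 7.838 / 11 = 0.7125 m/s².
Starting from rest over a distance of 6.5 m, v² = 2aL = 2 × 0.7125 × 6.5 = 9.2625, so v = 3.0434 m/s.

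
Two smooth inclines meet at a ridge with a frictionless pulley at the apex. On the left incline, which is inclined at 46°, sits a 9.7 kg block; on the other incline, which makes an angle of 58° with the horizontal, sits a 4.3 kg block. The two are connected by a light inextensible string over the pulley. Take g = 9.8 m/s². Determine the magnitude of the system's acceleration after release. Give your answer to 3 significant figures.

2.33 m/s²

Resolve each weight along its own incline: the 9.7 kg mass has component 9.7 × 9.8 × sin 46° = 68.380 N down its slope, and the 4.3 kg mass has 4.3 × 9.8 × sin 58° = 35.737 N down its slope.
The 9.7 kg side's 68.380 N exceeds the other side's 35.737 N, so that mass slides down and the 4.3 kg mass slides up. Taking that direction as positive, Newton's second law for the whole system gives 68.380 − 35.737 = (9.7 + 4.3) a, so a = 32.643 / 14 = 2.3316 m/s².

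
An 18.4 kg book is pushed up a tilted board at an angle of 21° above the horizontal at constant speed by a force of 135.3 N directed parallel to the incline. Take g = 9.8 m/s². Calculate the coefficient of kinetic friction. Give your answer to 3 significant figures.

0.420

At constant speed ΣF = 0 along the incline. The applied 135.3 N acts up the slope; the weight component mg sin 21° = 64.621 N and kinetic friction μN both act down the slope.
So 135.3 = 64.621 + μ × 168.343, giving μ = (135.3 − 64.621) / 168.343 = 0.4199.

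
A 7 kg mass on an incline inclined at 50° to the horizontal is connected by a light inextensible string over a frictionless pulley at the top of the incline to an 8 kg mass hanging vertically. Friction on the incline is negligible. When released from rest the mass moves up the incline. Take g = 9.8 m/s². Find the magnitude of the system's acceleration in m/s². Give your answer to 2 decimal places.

1.72 m/s²

For the mass on the incline: the weight component along the slope is m₁g sin 50° = 7 × 9.8 × 0.7660 = 52.548 N and the normal force is N = m₁g cos 50° = 44.095 N.
Newton's second law for the mass (up-slope positive): T − 52.548 = 7 a. For the hanging mass (downward positive): 8 × 9.8 − T = 8 a.
Adding the two equations eliminates T: 25.852 = 15 a, so a = 1.7235 m/s².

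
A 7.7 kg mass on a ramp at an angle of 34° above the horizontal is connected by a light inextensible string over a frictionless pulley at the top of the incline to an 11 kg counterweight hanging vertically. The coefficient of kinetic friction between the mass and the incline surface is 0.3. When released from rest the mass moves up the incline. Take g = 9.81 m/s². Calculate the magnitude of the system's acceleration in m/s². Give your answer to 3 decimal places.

For the mass on the incline: the weight component along the slope is m₁g sin 34° = 7.7 × 9.81 × 0.5592 = 42.240 N and the normal force is N = m₁g cos 34° = 62.623 N.
Kinetic friction opposes the mass's motion up the incline: f = μN = 0.3 × 62.623 = 18.787 N acting down the slope.
Newton's second law for the mass (up-slope positive): T − 42.240 − 18.787 = 7.7 a. For the hanging counterweight (downward positive): 11 × 9.81 − T = 11 a.
Adding the two equations eliminates T: 46.883 = 18.7 a, so a = 2.5071 m/s².

2.507 m/s²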